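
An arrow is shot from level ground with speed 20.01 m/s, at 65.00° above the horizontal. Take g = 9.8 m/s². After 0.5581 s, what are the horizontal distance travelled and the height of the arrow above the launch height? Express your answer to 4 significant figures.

v_x = 20.01 cos 65.00° = 8.4566 m/s; v_y0 = 20.01 sin 65.00° = 18.135 m/s.
x = v_x t = 8.4566 × 0.5581 = 4.720 m.
y = v_y0 t − ½ g t² = 18.135×0.5581 − 4.900×0.5581² = 8.595 m.

x = 4.720 m, y = 8.595 m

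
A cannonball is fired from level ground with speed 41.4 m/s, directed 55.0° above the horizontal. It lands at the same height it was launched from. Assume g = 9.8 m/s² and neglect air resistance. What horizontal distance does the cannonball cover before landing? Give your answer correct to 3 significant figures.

Components: v_x = 41.4 cos 55.0° = 23.75 m/s, v_y = 41.4 sin 55.0° = 33.91 m/s.
Time of flight (same landing height): t = 2 v_y / g = 2 × 33.91 / 9.8 = 6.920 s.
Range: R = v_x · t = 23.75 × 6.920 = 164 m.

164 m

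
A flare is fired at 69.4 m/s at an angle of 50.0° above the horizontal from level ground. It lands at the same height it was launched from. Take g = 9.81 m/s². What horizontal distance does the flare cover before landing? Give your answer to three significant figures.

484 m

For level ground, R = v₀² sin(2θ) / g.
sin(2 × 50.0°) = sin 100.0° = 0.9848.
R = (69.4)² × 0.9848 / 9.81 = 484 m.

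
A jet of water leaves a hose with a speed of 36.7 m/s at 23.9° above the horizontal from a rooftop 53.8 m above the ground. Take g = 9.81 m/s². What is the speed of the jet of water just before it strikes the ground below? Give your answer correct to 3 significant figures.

v_x = 36.7 cos 23.9° = 33.55 m/s is unchanged throughout.
For the vertical component, v_y² = v_y0² + 2 g h = (14.87)² + 2×9.81×53.8 = 1277, so |v_y| = 35.74 m/s.
Impact speed = √(v_x² + v_y²) = √(1126 + 1277) = 49.0 m/s.

49.0 m/s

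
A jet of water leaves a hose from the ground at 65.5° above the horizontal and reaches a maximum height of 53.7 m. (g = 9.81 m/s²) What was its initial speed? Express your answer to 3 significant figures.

35.7 m/s

At maximum height v_y = 0, so (v₀ sin θ)² = 2 g H.
v₀ sin 65.5° = √(2 × 9.81 × 53.7) = 32.46 m/s.
v₀ = 32.46 / sin 65.5° = 32.46 / 0.9100 = 35.7 m/s.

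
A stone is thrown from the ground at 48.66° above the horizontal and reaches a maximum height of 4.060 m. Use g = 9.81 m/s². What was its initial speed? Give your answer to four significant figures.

11.89 m/s

At maximum height v_y = 0, so (v₀ sin θ)² = 2 g H.
v₀ sin 48.66° = √(2 × 9.81 × 4.060) = 8.9251 m/s.
v₀ = 8.9251 / sin 48.66° = 8.9251 / 0.7508 = 11.89 m/s.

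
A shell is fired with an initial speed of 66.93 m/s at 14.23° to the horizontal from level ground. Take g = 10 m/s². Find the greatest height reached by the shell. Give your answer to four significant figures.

13.53 m

Vertical component of launch velocity: v_y = 66.93 sin 14.23° = 16.452 m/s.
At the highest point the vertical velocity is zero, so v_y² = 2 g h_max.
h_max = (16.452)² / (2 × 10) = 270.67 / 20.00 = 13.53 m.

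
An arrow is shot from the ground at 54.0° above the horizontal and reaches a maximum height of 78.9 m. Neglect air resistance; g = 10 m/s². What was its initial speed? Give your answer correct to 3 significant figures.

49.1 m/s

At maximum height v_y = 0, so (v₀ sin θ)² = 2 g H.
v₀ sin 54.0° = √(2 × 10 × 78.9) = 39.72 m/s.
v₀ = 39.72 / sin 54.0° = 39.72 / 0.8090 = 49.1 m/s.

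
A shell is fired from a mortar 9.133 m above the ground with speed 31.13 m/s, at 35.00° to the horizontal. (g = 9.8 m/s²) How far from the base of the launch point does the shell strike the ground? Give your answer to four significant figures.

104.5 m

Components: v_x = 31.13 cos 35.00° = 25.500 m/s, v_y = 31.13 sin 35.00° = 17.855 m/s.
Vertical: 0 = 9.133 + 17.855 t − ½(9.8) t² ⇒ 4.900 t² − 17.855 t − 9.133 = 0.
t = [17.855 + √(318.80 + 179.01)] / 9.800 = 4.0986 s.
Horizontal: R = v_x · t = 25.500 × 4.0986 = 104.5 m.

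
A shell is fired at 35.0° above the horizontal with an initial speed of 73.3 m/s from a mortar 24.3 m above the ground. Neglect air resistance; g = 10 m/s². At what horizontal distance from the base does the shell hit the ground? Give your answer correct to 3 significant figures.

537 m

Components: v_x = 73.3 cos 35.0° = 60.04 m/s, v_y = 73.3 sin 35.0° = 42.04 m/s.
Vertical: 0 = 24.3 + 42.04 t − ½(10) t² ⇒ 5.000 t² − 42.04 t − 24.3 = 0.
t = [42.04 + √(1767 + 486.0)] / 10.00 = 8.951 s.
Horizontal: R = v_x · t = 60.04 × 8.951 = 537 m.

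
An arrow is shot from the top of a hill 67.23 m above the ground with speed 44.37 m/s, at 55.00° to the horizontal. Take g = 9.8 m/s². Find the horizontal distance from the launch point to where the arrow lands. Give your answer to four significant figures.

227.8 m

Components: v_x = 44.37 cos 55.00° = 25.450 m/s, v_y = 44.37 sin 55.00° = 36.346 m/s.
Vertical: 0 = 67.23 + 36.346 t − ½(9.8) t² ⇒ 4.900 t² − 36.346 t − 67.23 = 0.
t = [36.346 + √(1321.0 + 1317.7)] / 9.800 = 8.9504 s.
Horizontal: R = v_x · t = 25.450 × 8.9504 = 227.8 m.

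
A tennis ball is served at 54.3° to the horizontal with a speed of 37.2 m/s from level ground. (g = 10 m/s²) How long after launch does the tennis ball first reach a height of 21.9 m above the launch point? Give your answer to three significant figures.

0.842 s

v_y0 = 37.2 sin 54.3° = 30.21 m/s.
Set y = v_y0 t − ½ g t² = 21.9: 5.000 t² − 30.21 t + 21.9 = 0.
t = [30.21 ± √(912.6 − 438.0)] / 10 = (30.21 ± 21.79) / 10, giving t = 0.842 s or t = 5.20 s.
The tennis ball is on the way up at the first time, so t = 0.842 s.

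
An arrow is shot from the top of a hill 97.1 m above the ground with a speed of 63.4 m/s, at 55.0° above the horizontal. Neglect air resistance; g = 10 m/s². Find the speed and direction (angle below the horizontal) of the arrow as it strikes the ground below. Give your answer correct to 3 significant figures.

v_x = 63.4 cos 55.0° = 36.36 m/s (constant).
|v_y| at impact = √((51.93)² + 2×10×97.1) = 68.11 m/s.
Speed = √(36.36² + 68.11²) = 77.2 m/s; angle = arctan(68.11/36.36) = 61.9° below horizontal.

77.2 m/s at 61.9° below the horizontal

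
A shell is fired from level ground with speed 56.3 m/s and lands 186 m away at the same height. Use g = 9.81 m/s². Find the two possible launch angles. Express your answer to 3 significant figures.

17.6° and 72.4°

Level-ground range: R = v₀² sin(2θ)/g ⇒ sin 2θ = R g / v₀² = 186×9.81/56.3² = 0.5757.
2θ = arcsin(0.5757) = 35.15° or 180° − 35.15° = 144.85°.
So θ = 17.6° or θ = 72.4°.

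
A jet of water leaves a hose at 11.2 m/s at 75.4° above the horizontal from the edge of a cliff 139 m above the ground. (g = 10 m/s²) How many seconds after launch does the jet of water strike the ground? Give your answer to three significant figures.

Vertical component: v_y = 11.2 sin 75.4° = 10.84 m/s.
Taking up as positive with launch at y = 139 m, landing at y = 0: 0 = 139 + 10.84 t − ½(10) t².
Solving 5.000 t² − 10.84 t − 139 = 0 gives t = [10.84 + √(10.84² + 4·5.000·139)] / 10.00 = 6.47 s.

6.47 s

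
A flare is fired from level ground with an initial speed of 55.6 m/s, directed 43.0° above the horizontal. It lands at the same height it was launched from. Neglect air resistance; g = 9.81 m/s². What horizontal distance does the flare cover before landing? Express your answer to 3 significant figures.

Components: v_x = 55.6 cos 43.0° = 40.66 m/s, v_y = 55.6 sin 43.0° = 37.92 m/s.
Time of flight (same landing height): t = 2 v_y / g = 2 × 37.92 / 9.81 = 7.731 s.
Range: R = v_x · t = 40.66 × 7.731 = 314 m.

314 m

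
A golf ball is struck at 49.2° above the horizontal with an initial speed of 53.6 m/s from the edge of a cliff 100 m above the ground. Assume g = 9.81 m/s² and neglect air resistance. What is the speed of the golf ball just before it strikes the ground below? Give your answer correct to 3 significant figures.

v_x = 53.6 cos 49.2° = 35.02 m/s is unchanged throughout.
For the vertical component, v_y² = v_y0² + 2 g h = (40.57)² + 2×9.81×100 = 3608, so |v_y| = 60.07 m/s.
Impact speed = √(v_x² + v_y²) = √(1226 + 3608) = 69.5 m/s.

69.5 m/s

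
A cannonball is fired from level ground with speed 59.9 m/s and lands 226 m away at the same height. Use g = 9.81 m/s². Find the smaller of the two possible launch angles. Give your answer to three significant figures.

Level-ground range: R = v₀² sin(2θ)/g ⇒ sin 2θ = R g / v₀² = 226×9.81/59.9² = 0.6179.
2θ = arcsin(0.6179) = 38.16° or 180° − 38.16° = 141.84°.
So θ = 19.1° or θ = 70.9°.

19.1°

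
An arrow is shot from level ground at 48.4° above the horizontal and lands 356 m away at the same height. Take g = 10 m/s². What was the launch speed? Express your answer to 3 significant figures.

On level ground, R = v₀² sin(2θ) / g, so v₀ = √(R g / sin 2θ).
sin(2 × 48.4°) = 0.9930.
v₀ = √(356 × 10 / 0.9930) = √3585 = 59.9 m/s.

59.9 m/s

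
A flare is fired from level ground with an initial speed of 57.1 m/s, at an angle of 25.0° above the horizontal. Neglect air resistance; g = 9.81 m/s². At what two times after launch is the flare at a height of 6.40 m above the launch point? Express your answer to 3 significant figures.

v_y0 = 57.1 sin 25.0° = 24.13 m/s.
Set y = v_y0 t − ½ g t² = 6.40: 4.905 t² − 24.13 t + 6.40 = 0.
t = [24.13 ± √(582.3 − 125.6)] / 9.81 = (24.13 ± 21.37) / 9.81, giving t = 0.281 s or t = 4.64 s.
So the flare is at 6.40 m at t = 0.281 s (rising) and t = 4.64 s (falling).

0.281 s and 4.64 s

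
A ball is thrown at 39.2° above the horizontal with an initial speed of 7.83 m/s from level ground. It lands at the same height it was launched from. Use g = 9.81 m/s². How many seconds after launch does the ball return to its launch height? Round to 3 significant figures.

Vertical component: v_y = 7.83 sin 39.2° = 4.949 m/s.
For a projectile landing at launch height, time of flight is t = 2 v_y / g = 2 × 4.949 / 9.81 = 1.01 s.

1.01 s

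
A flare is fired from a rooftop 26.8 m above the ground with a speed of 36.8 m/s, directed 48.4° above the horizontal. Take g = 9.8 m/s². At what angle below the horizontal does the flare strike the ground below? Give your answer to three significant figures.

55.7°

v_x = 36.8 cos 48.4° = 24.43 m/s.
At impact |v_y| = √(v_y0² + 2 g h) = √(27.52² + 2×9.8×26.8) = 35.81 m/s.
Angle below horizontal = arctan(|v_y| / v_x) = arctan(35.81 / 24.43) = 55.7°.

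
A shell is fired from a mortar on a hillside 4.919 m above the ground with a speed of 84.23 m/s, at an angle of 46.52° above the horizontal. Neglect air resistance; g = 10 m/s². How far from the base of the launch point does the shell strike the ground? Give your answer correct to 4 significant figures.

Components: v_x = 84.23 cos 46.52° = 57.959 m/s, v_y = 84.23 sin 46.52° = 61.119 m/s.
Vertical: 0 = 4.919 + 61.119 t − ½(10) t² ⇒ 5.000 t² − 61.119 t − 4.919 = 0.
t = [61.119 + √(3735.5 + 98.380)] / 10.00 = 12.304 s.
Horizontal: R = v_x · t = 57.959 × 12.304 = 713.1 m.

713.1 m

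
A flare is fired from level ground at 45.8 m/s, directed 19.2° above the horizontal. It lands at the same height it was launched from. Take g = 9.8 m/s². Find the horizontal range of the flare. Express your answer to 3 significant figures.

Components: v_x = 45.8 cos 19.2° = 43.25 m/s, v_y = 45.8 sin 19.2° = 15.06 m/s.
Time of flight (same landing height): t = 2 v_y / g = 2 × 15.06 / 9.8 = 3.073 s.
Range: R = v_x · t = 43.25 × 3.073 = 133 m.

133 m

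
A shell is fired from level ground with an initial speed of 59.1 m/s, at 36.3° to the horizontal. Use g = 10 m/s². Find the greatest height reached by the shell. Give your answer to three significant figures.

61.2 m

Vertical component of launch velocity: v_y = 59.1 sin 36.3° = 34.99 m/s.
At the highest point the vertical velocity is zero, so v_y² = 2 g h_max.
h_max = (34.99)² / (2 × 10) = 1224 / 20.00 = 61.2 m.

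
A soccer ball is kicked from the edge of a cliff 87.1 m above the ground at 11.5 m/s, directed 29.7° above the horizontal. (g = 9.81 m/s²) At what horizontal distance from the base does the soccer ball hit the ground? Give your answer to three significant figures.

Components: v_x = 11.5 cos 29.7° = 9.989 m/s, v_y = 11.5 sin 29.7° = 5.698 m/s.
Vertical: 0 = 87.1 + 5.698 t − ½(9.81) t² ⇒ 4.905 t² − 5.698 t − 87.1 = 0.
t = [5.698 + √(32.47 + 1709)] / 9.810 = 4.835 s.
Horizontal: R = v_x · t = 9.989 × 4.835 = 48.3 m.

48.3 m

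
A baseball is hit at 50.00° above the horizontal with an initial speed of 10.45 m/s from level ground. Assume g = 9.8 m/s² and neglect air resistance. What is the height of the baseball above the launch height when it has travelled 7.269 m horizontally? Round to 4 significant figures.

2.925 m

v_x = 10.45 cos 50.00° = 6.7171 m/s, v_y0 = 10.45 sin 50.00° = 8.0052 m/s.
Time to reach x = 7.269 m: t = x / v_x = 7.269 / 6.7171 = 1.0822 s.
y = v_y0 t − ½ g t² = 8.0052×1.0822 − 4.900×1.0822² = 2.925 m.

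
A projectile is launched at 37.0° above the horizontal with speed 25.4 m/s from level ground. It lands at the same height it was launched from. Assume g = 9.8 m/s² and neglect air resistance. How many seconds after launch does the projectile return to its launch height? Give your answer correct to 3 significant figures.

3.12 s

Vertical component: v_y = 25.4 sin 37.0° = 15.29 m/s.
For a projectile landing at launch height, time of flight is t = 2 v_y / g = 2 × 15.29 / 9.8 = 3.12 s.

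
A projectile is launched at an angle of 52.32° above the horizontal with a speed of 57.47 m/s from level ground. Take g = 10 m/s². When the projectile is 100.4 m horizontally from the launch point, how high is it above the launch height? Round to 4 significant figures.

89.15 m

v_x = 57.47 cos 52.32° = 35.129 m/s, v_y0 = 57.47 sin 52.32° = 45.484 m/s.
Time to reach x = 100.4 m: t = x / v_x = 100.4 / 35.129 = 2.8580 s.
y = v_y0 t − ½ g t² = 45.484×2.8580 − 5.000×2.8580² = 89.15 m.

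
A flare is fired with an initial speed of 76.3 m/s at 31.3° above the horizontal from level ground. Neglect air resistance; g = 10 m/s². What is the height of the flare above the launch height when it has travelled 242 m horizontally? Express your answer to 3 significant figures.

v_x = 76.3 cos 31.3° = 65.20 m/s, v_y0 = 76.3 sin 31.3° = 39.64 m/s.
Time to reach x = 242 m: t = x / v_x = 242 / 65.20 = 3.712 s.
y = v_y0 t − ½ g t² = 39.64×3.712 − 5.000×3.712² = 78.2 m.

78.2 m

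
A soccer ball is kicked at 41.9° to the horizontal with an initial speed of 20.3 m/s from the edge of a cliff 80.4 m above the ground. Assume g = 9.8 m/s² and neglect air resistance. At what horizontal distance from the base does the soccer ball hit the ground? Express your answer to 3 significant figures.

85.6 m

Components: v_x = 20.3 cos 41.9° = 15.11 m/s, v_y = 20.3 sin 41.9° = 13.56 m/s.
Vertical: 0 = 80.4 + 13.56 t − ½(9.8) t² ⇒ 4.900 t² − 13.56 t − 80.4 = 0.
t = [13.56 + √(183.9 + 1576)] / 9.800 = 5.664 s.
Horizontal: R = v_x · t = 15.11 × 5.664 = 85.6 m.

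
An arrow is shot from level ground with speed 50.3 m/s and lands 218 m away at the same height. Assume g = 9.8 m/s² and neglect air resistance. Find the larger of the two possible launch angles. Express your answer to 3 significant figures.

61.2°

Level-ground range: R = v₀² sin(2θ)/g ⇒ sin 2θ = R g / v₀² = 218×9.8/50.3² = 0.8444.
2θ = arcsin(0.8444) = 57.61° or 180° − 57.61° = 122.39°.
So θ = 28.8° or θ = 61.2°.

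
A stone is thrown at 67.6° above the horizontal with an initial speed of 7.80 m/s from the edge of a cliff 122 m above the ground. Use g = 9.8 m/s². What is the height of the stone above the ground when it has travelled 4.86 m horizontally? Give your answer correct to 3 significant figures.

121 m

v_x = 7.80 cos 67.6° = 2.972 m/s, v_y0 = 7.80 sin 67.6° = 7.211 m/s.
Time to reach x = 4.86 m: t = x / v_x = 4.86 / 2.972 = 1.635 s.
y = 122 + v_y0 t − ½ g t² = 122 + 7.211×1.635 − 4.900×1.635² = 121 m.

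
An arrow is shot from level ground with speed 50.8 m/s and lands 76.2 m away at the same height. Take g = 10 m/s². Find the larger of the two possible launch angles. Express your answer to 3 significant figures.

81.4°

Level-ground range: R = v₀² sin(2θ)/g ⇒ sin 2θ = R g / v₀² = 76.2×10/50.8² = 0.2953.
2θ = arcsin(0.2953) = 17.18° or 180° − 17.18° = 162.82°.
So θ = 8.59° or θ = 81.4°.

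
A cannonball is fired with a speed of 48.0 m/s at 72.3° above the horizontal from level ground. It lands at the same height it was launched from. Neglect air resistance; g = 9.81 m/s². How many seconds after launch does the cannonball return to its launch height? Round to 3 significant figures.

Vertical component: v_y = 48.0 sin 72.3° = 45.73 m/s.
For a projectile landing at launch height, time of flight is t = 2 v_y / g = 2 × 45.73 / 9.81 = 9.32 s.

9.32 s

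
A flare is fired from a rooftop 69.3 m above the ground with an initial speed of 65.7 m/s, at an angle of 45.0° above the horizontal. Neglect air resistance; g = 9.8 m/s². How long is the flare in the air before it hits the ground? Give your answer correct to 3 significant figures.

10.8 s

Vertical component: v_y = 65.7 sin 45.0° = 46.46 m/s.
Taking up as positive with launch at y = 69.3 m, landing at y = 0: 0 = 69.3 + 46.46 t − ½(9.8) t².
Solving 4.900 t² − 46.46 t − 69.3 = 0 gives t = [46.46 + √(46.46² + 4·4.900·69.3)] / 9.800 = 10.8 s.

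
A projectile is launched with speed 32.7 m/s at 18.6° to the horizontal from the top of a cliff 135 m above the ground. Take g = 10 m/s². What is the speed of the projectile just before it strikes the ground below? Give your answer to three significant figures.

v_x = 32.7 cos 18.6° = 30.99 m/s is unchanged throughout.
For the vertical component, v_y² = v_y0² + 2 g h = (10.43)² + 2×10×135 = 2809, so |v_y| = 53.00 m/s.
Impact speed = √(v_x² + v_y²) = √(960.4 + 2809) = 61.4 m/s.

61.4 m/s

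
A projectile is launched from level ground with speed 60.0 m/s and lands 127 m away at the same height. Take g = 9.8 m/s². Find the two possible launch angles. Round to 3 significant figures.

Level-ground range: R = v₀² sin(2θ)/g ⇒ sin 2θ = R g / v₀² = 127×9.8/60.0² = 0.3457.
2θ = arcsin(0.3457) = 20.22° or 180° − 20.22° = 159.78°.
So θ = 10.1° or θ = 79.9°.

10.1° and 79.9°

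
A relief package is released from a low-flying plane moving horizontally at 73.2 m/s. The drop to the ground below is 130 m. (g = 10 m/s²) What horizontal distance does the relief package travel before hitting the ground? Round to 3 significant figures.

373 m

Initial vertical velocity is zero, so the fall time comes from h = ½ g t²: t = √(2 × 130 / 10) = 5.099 s.
Horizontal motion is uniform at 73.2 m/s, so x = 73.2 × 5.099 = 373 m.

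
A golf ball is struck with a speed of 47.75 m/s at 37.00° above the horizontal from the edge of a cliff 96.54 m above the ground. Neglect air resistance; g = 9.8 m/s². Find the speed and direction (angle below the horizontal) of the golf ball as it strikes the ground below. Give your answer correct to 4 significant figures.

64.59 m/s at 53.82° below the horizontal

v_x = 47.75 cos 37.00° = 38.135 m/s (constant).
|v_y| at impact = √((28.737)² + 2×9.8×96.54) = 52.134 m/s.
Speed = √(38.135² + 52.134²) = 64.59 m/s; angle = arctan(52.134/38.135) = 53.82° below horizontal.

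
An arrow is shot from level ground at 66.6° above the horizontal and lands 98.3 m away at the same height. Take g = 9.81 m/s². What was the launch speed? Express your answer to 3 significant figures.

On level ground, R = v₀² sin(2θ) / g, so v₀ = √(R g / sin 2θ).
sin(2 × 66.6°) = 0.7290.
v₀ = √(98.3 × 9.81 / 0.7290) = √1323 = 36.4 m/s.

36.4 m/s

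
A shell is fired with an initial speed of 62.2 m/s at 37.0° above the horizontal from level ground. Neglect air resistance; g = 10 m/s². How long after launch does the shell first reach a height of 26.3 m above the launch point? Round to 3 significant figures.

0.785 s

v_y0 = 62.2 sin 37.0° = 37.43 m/s.
Set y = v_y0 t − ½ g t² = 26.3: 5.000 t² − 37.43 t + 26.3 = 0.
t = [37.43 ± √(1401 − 526.0)] / 10 = (37.43 ± 29.58) / 10, giving t = 0.785 s or t = 6.70 s.
The shell is on the way up at the first time, so t = 0.785 s.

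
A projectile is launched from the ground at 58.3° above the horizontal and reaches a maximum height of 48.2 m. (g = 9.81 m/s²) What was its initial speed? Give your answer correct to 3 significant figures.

36.1 m/s

At maximum height v_y = 0, so (v₀ sin θ)² = 2 g H.
v₀ sin 58.3° = √(2 × 9.81 × 48.2) = 30.75 m/s.
v₀ = 30.75 / sin 58.3° = 30.75 / 0.8508 = 36.1 m/s.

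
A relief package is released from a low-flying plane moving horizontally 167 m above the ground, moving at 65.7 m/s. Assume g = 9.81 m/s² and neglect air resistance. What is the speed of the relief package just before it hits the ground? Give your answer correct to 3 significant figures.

Fall time: t = √(2 × 167 / 9.81) = 5.835 s.
At impact: v_x = 65.7 m/s (unchanged), v_y = g t = 9.81 × 5.835 = 57.24 m/s.
Speed = √(v_x² + v_y²) = √(4316 + 3276) = 87.1 m/s.

87.1 m/s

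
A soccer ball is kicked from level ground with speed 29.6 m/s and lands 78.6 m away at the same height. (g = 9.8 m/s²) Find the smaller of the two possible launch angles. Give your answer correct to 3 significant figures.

Level-ground range: R = v₀² sin(2θ)/g ⇒ sin 2θ = R g / v₀² = 78.6×9.8/29.6² = 0.8792.
2θ = arcsin(0.8792) = 61.55° or 180° − 61.55° = 118.45°.
So θ = 30.8° or θ = 59.2°.

30.8°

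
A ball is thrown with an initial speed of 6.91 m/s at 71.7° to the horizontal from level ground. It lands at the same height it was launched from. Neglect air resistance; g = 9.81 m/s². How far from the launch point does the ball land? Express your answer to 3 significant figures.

Components: v_x = 6.91 cos 71.7° = 2.170 m/s, v_y = 6.91 sin 71.7° = 6.561 m/s.
Time of flight (same landing height): t = 2 v_y / g = 2 × 6.561 / 9.81 = 1.338 s.
Range: R = v_x · t = 2.170 × 1.338 = 2.90 m.

2.90 m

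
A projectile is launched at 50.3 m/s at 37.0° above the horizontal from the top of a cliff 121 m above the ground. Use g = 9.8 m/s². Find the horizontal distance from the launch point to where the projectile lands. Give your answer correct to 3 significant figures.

359 m

Components: v_x = 50.3 cos 37.0° = 40.17 m/s, v_y = 50.3 sin 37.0° = 30.27 m/s.
Vertical: 0 = 121 + 30.27 t − ½(9.8) t² ⇒ 4.900 t² − 30.27 t − 121 = 0.
t = [30.27 + √(916.3 + 2372)] / 9.800 = 8.940 s.
Horizontal: R = v_x · t = 40.17 × 8.940 = 359 m.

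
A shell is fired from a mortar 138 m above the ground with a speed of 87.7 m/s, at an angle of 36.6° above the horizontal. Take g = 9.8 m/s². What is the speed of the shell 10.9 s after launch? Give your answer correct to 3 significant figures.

89.1 m/s

v_x = 87.7 cos 36.6° = 70.41 m/s (constant).
v_y(t) = 87.7 sin 36.6° − g t = 52.29 − 9.8 × 10.9 = -54.53 m/s.
Speed = √(v_x² + v_y²) = √(4958 + 2974) = 89.1 m/s.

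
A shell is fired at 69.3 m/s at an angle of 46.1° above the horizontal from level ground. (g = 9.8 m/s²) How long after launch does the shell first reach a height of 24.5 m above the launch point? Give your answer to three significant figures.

0.517 s

v_y0 = 69.3 sin 46.1° = 49.93 m/s.
Set y = v_y0 t − ½ g t² = 24.5: 4.900 t² − 49.93 t + 24.5 = 0.
t = [49.93 ± √(2493 − 480.2)] / 9.8 = (49.93 ± 44.86) / 9.8, giving t = 0.517 s or t = 9.67 s.
The shell is on the way up at the first time, so t = 0.517 s.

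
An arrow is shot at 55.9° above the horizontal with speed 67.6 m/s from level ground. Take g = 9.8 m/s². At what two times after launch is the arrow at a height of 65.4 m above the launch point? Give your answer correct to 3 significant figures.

1.32 s and 10.1 s

v_y0 = 67.6 sin 55.9° = 55.98 m/s.
Set y = v_y0 t − ½ g t² = 65.4: 4.900 t² − 55.98 t + 65.4 = 0.
t = [55.98 ± √(3134 − 1282)] / 9.8 = (55.98 ± 43.03) / 9.8, giving t = 1.32 s or t = 10.1 s.
So the arrow is at 65.4 m at t = 1.32 s (rising) and t = 10.1 s (falling).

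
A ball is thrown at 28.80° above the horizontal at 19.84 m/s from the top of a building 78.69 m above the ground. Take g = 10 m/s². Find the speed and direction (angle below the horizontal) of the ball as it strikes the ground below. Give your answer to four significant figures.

v_x = 19.84 cos 28.80° = 17.386 m/s (constant).
|v_y| at impact = √((9.5580)² + 2×10×78.69) = 40.806 m/s.
Speed = √(17.386² + 40.806²) = 44.36 m/s; angle = arctan(40.806/17.386) = 66.92° below horizontal.

44.36 m/s at 66.92° below the horizontal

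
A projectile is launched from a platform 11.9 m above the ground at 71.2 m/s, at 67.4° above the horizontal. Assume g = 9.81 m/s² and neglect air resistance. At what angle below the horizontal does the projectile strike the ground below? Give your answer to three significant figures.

67.9°

v_x = 71.2 cos 67.4° = 27.36 m/s.
At impact |v_y| = √(v_y0² + 2 g h) = √(65.73² + 2×9.81×11.9) = 67.48 m/s.
Angle below horizontal = arctan(|v_y| / v_x) = arctan(67.48 / 27.36) = 67.9°.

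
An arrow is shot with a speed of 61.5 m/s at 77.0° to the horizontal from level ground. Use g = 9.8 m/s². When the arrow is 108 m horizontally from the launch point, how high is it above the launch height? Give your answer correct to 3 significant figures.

v_x = 61.5 cos 77.0° = 13.83 m/s, v_y0 = 61.5 sin 77.0° = 59.92 m/s.
Time to reach x = 108 m: t = x / v_x = 108 / 13.83 = 7.809 s.
y = v_y0 t − ½ g t² = 59.92×7.809 − 4.900×7.809² = 169 m.

169 m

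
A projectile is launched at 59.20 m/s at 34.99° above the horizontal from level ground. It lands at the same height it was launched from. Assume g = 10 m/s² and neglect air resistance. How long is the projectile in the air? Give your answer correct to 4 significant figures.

6.789 s

Vertical component: v_y = 59.20 sin 34.99° = 33.947 m/s.
For a projectile landing at launch height, time of flight is t = 2 v_y / g = 2 × 33.947 / 10 = 6.789 s.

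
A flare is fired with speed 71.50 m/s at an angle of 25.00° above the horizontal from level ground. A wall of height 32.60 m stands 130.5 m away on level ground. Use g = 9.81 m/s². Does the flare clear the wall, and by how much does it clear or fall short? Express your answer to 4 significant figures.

Yes — it clears the wall by 8.360 m.

v_x = 71.50 cos 25.00° = 64.801 m/s; v_y0 = 71.50 sin 25.00° = 30.217 m/s.
Time to reach the wall: t = 130.5 / 64.801 = 2.0139 s.
Height at that point: y = 30.217×2.0139 − 4.905×2.0139² = 40.960 m.
That is 40.960 − 32.60 = 8.360 m above the top of the wall, so the flare clears it.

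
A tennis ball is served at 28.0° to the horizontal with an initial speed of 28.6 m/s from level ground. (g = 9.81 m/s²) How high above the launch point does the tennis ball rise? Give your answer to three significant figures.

Vertical component of launch velocity: v_y = 28.6 sin 28.0° = 13.43 m/s.
At the highest point the vertical velocity is zero, so v_y² = 2 g h_max.
h_max = (13.43)² / (2 × 9.81) = 180.4 / 19.62 = 9.19 m.

9.19 m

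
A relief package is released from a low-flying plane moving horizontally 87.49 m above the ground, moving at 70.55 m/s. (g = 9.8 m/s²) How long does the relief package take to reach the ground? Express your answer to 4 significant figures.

The horizontal speed doesn't affect the fall. With v_y0 = 0, h = ½ g t².
t = √(2 × 87.49 / 9.8) = √17.855 = 4.226 s.

4.226 s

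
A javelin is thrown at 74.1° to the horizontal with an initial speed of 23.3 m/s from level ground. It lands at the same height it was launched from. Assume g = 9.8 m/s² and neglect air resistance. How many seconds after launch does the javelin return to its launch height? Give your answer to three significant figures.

Vertical component: v_y = 23.3 sin 74.1° = 22.41 m/s.
For a projectile landing at launch height, time of flight is t = 2 v_y / g = 2 × 22.41 / 9.8 = 4.57 s.

4.57 s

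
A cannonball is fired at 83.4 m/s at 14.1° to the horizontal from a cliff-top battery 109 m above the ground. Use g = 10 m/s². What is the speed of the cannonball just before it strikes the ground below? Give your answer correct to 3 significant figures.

95.6 m/s

v_x = 83.4 cos 14.1° = 80.89 m/s is unchanged throughout.
For the vertical component, v_y² = v_y0² + 2 g h = (20.32)² + 2×10×109 = 2593, so |v_y| = 50.92 m/s.
Impact speed = √(v_x² + v_y²) = √(6543 + 2593) = 95.6 m/s.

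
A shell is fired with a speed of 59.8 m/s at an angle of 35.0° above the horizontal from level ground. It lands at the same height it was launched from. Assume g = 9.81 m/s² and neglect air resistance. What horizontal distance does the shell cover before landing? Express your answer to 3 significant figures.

Components: v_x = 59.8 cos 35.0° = 48.99 m/s, v_y = 59.8 sin 35.0° = 34.30 m/s.
Time of flight (same landing height): t = 2 v_y / g = 2 × 34.30 / 9.81 = 6.993 s.
Range: R = v_x · t = 48.99 × 6.993 = 343 m.

343 m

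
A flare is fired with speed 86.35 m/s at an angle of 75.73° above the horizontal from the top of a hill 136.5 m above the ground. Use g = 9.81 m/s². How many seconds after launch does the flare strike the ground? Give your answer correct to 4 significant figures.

18.56 s

Vertical component: v_y = 86.35 sin 75.73° = 83.686 m/s.
Taking up as positive with launch at y = 136.5 m, landing at y = 0: 0 = 136.5 + 83.686 t − ½(9.81) t².
Solving 4.905 t² − 83.686 t − 136.5 = 0 gives t = [83.686 + √(83.686² + 4·4.905·136.5)] / 9.810 = 18.56 s.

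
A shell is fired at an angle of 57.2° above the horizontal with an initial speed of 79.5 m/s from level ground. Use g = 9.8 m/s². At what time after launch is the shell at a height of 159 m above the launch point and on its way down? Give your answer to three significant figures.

v_y0 = 79.5 sin 57.2° = 66.83 m/s.
Set y = v_y0 t − ½ g t² = 159: 4.900 t² − 66.83 t + 159 = 0.
t = [66.83 ± √(4466 − 3116)] / 9.8 = (66.83 ± 36.74) / 9.8, giving t = 3.07 s or t = 10.6 s.
On the way down corresponds to the larger root: t = 10.6 s.

10.6 s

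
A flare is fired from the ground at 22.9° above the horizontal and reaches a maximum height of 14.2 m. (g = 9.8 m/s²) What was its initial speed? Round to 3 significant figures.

At maximum height v_y = 0, so (v₀ sin θ)² = 2 g H.
v₀ sin 22.9° = √(2 × 9.8 × 14.2) = 16.68 m/s.
v₀ = 16.68 / sin 22.9° = 16.68 / 0.3891 = 42.9 m/s.

42.9 m/s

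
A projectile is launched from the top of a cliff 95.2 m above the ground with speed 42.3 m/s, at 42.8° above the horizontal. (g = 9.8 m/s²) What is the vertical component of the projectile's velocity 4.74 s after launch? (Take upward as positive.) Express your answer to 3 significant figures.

Initial vertical component: v_y0 = 42.3 sin 42.8° = 28.74 m/s.
v_y(t) = v_y0 − g t = 28.74 − 9.8 × 4.74 = -17.7 m/s.

-17.7 m/s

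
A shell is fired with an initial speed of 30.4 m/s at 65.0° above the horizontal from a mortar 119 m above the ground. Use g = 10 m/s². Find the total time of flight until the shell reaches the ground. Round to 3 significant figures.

8.36 s

Vertical component: v_y = 30.4 sin 65.0° = 27.55 m/s.
Taking up as positive with launch at y = 119 m, landing at y = 0: 0 = 119 + 27.55 t − ½(10) t².
Solving 5.000 t² − 27.55 t − 119 = 0 gives t = [27.55 + √(27.55² + 4·5.000·119)] / 10.00 = 8.36 s.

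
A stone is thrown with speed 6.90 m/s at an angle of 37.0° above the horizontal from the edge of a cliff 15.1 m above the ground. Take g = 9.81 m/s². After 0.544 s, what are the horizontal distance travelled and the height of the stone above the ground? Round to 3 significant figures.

v_x = 6.90 cos 37.0° = 5.511 m/s; v_y0 = 6.90 sin 37.0° = 4.153 m/s.
x = v_x t = 5.511 × 0.544 = 3.00 m.
y = 15.1 + v_y0 t − ½ g t² = 15.9 m.

x = 3.00 m, y = 15.9 m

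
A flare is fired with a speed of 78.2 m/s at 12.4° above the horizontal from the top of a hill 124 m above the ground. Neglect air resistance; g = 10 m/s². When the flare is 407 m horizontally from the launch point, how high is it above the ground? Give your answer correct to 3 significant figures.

v_x = 78.2 cos 12.4° = 76.38 m/s, v_y0 = 78.2 sin 12.4° = 16.79 m/s.
Time to reach x = 407 m: t = x / v_x = 407 / 76.38 = 5.329 s.
y = 124 + v_y0 t − ½ g t² = 124 + 16.79×5.329 − 5.000×5.329² = 71.5 m.

71.5 m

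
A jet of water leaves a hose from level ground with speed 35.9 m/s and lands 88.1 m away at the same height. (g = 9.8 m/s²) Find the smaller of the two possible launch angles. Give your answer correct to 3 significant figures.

Level-ground range: R = v₀² sin(2θ)/g ⇒ sin 2θ = R g / v₀² = 88.1×9.8/35.9² = 0.6699.
2θ = arcsin(0.6699) = 42.06° or 180° − 42.06° = 137.94°.
So θ = 21.0° or θ = 69.0°.

21.0°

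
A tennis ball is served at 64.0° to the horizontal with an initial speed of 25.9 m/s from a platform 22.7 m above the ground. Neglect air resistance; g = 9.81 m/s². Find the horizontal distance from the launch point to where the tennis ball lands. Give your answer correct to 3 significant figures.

Components: v_x = 25.9 cos 64.0° = 11.35 m/s, v_y = 25.9 sin 64.0° = 23.28 m/s.
Vertical: 0 = 22.7 + 23.28 t − ½(9.81) t² ⇒ 4.905 t² − 23.28 t − 22.7 = 0.
t = [23.28 + √(542.0 + 445.4)] / 9.810 = 5.576 s.
Horizontal: R = v_x · t = 11.35 × 5.576 = 63.3 m.

63.3 m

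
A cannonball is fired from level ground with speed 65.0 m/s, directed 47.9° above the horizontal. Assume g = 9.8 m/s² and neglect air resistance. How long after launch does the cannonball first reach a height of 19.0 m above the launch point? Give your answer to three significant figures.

0.411 s

v_y0 = 65.0 sin 47.9° = 48.23 m/s.
Set y = v_y0 t − ½ g t² = 19.0: 4.900 t² − 48.23 t + 19.0 = 0.
t = [48.23 ± √(2326 − 372.4)] / 9.8 = (48.23 ± 44.20) / 9.8, giving t = 0.411 s or t = 9.43 s.
The cannonball is on the way up at the first time, so t = 0.411 s.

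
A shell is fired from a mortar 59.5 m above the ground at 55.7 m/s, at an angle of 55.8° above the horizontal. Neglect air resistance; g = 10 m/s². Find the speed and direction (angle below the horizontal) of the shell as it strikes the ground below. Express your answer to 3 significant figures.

65.5 m/s at 61.5° below the horizontal

v_x = 55.7 cos 55.8° = 31.31 m/s (constant).
|v_y| at impact = √((46.07)² + 2×10×59.5) = 57.55 m/s.
Speed = √(31.31² + 57.55²) = 65.5 m/s; angle = arctan(57.55/31.31) = 61.5° below horizontal.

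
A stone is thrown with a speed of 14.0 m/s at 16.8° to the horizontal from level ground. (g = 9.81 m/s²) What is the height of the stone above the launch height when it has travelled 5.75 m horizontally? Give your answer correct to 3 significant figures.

v_x = 14.0 cos 16.8° = 13.40 m/s, v_y0 = 14.0 sin 16.8° = 4.046 m/s.
Time to reach x = 5.75 m: t = x / v_x = 5.75 / 13.40 = 0.4291 s.
y = v_y0 t − ½ g t² = 4.046×0.4291 − 4.905×0.4291² = 0.833 m.

0.833 m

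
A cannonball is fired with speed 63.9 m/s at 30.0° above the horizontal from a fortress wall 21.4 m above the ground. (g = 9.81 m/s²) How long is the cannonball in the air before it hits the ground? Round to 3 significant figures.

7.13 s

Vertical component: v_y = 63.9 sin 30.0° = 31.95 m/s.
Taking up as positive with launch at y = 21.4 m, landing at y = 0: 0 = 21.4 + 31.95 t − ½(9.81) t².
Solving 4.905 t² − 31.95 t − 21.4 = 0 gives t = [31.95 + √(31.95² + 4·4.905·21.4)] / 9.810 = 7.13 s.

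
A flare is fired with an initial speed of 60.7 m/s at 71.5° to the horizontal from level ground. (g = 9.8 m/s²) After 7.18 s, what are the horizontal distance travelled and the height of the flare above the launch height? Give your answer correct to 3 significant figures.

v_x = 60.7 cos 71.5° = 19.26 m/s; v_y0 = 60.7 sin 71.5° = 57.56 m/s.
x = v_x t = 19.26 × 7.18 = 138 m.
y = v_y0 t − ½ g t² = 57.56×7.18 − 4.900×7.18² = 161 m.

x = 138 m, y = 161 m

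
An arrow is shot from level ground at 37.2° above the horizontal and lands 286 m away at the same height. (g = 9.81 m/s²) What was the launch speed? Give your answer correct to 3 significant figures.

On level ground, R = v₀² sin(2θ) / g, so v₀ = √(R g / sin 2θ).
sin(2 × 37.2°) = 0.9632.
v₀ = √(286 × 9.81 / 0.9632) = √2913 = 54.0 m/s.

54.0 m/s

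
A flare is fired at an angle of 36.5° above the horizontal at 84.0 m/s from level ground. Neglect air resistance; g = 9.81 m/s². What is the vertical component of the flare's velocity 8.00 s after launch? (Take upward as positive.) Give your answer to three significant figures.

-28.5 m/s

Initial vertical component: v_y0 = 84.0 sin 36.5° = 49.97 m/s.
v_y(t) = v_y0 − g t = 49.97 − 9.81 × 8.00 = -28.5 m/s.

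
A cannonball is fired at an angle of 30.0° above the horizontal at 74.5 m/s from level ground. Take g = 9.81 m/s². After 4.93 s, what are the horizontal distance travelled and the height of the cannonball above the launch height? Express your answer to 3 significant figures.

v_x = 74.5 cos 30.0° = 64.52 m/s; v_y0 = 74.5 sin 30.0° = 37.25 m/s.
x = v_x t = 64.52 × 4.93 = 318 m.
y = v_y0 t − ½ g t² = 37.25×4.93 − 4.905×4.93² = 64.4 m.

x = 318 m, y = 64.4 m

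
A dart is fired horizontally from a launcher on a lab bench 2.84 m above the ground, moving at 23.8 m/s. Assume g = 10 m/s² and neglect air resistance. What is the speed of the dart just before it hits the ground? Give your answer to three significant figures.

Fall time: t = √(2 × 2.84 / 10) = 0.7537 s.
At impact: v_x = 23.8 m/s (unchanged), v_y = g t = 10 × 0.7537 = 7.537 m/s.
Speed = √(v_x² + v_y²) = √(566.4 + 56.81) = 25.0 m/s.

25.0 m/s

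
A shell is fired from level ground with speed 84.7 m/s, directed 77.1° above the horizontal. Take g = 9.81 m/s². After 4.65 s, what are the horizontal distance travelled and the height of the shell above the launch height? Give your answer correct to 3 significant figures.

x = 87.9 m, y = 278 m

v_x = 84.7 cos 77.1° = 18.91 m/s; v_y0 = 84.7 sin 77.1° = 82.56 m/s.
x = v_x t = 18.91 × 4.65 = 87.9 m.
y = v_y0 t − ½ g t² = 82.56×4.65 − 4.905×4.65² = 278 m.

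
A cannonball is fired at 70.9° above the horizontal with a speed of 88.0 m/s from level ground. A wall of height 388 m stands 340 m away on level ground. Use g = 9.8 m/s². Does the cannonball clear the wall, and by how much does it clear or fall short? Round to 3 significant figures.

v_x = 88.0 cos 70.9° = 28.80 m/s; v_y0 = 88.0 sin 70.9° = 83.16 m/s.
Time to reach the wall: t = 340 / 28.80 = 11.81 s.
Height at that point: y = 83.16×11.81 − 4.900×11.81² = 298.7 m.
That is 388 − 298.7 = 89.3 m below the top of the wall, so the cannonball does not clear it.

No — it falls 89.3 m short of clearing the wall.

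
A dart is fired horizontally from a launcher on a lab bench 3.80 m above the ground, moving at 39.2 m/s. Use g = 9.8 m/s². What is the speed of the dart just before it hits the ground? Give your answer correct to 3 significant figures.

Fall time: t = √(2 × 3.80 / 9.8) = 0.8806 s.
At impact: v_x = 39.2 m/s (unchanged), v_y = g t = 9.8 × 0.8806 = 8.630 m/s.
Speed = √(v_x² + v_y²) = √(1537 + 74.48) = 40.1 m/s.

40.1 m/s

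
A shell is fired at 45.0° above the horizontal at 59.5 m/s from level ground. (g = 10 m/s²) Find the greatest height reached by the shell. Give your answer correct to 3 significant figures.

88.5 m

Vertical component of launch velocity: v_y = 59.5 sin 45.0° = 42.07 m/s.
At the highest point the vertical velocity is zero, so v_y² = 2 g h_max.
h_max = (42.07)² / (2 × 10) = 1770 / 20.00 = 88.5 m.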